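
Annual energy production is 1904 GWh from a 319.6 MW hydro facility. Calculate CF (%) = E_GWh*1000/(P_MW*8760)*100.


CF = 1904 * 1000 / (319.6 * 8760) * 100 = 68.0074 %


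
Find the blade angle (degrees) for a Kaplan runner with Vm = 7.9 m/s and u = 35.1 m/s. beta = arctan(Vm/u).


beta = arctan(7.9 / 35.1) = 12.6843 degrees


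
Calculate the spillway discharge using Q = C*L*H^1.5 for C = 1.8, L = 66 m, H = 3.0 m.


Q = 1.8 * 66 * 3.0^1.5 = 617.3029 m^3/s


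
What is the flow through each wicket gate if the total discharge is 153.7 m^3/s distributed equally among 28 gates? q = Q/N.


q = 153.7 / 28 = 5.4893 m^3/s


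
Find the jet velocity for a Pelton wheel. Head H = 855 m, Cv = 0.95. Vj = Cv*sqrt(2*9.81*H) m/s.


Vj = 0.95 * sqrt(2*9.81*855) = 123.0428 m/s


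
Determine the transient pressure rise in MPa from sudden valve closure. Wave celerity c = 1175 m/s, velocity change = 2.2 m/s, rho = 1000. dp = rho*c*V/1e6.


dp = 1000 * 1175 * 2.2 / 1e6 = 2.5850 MPa


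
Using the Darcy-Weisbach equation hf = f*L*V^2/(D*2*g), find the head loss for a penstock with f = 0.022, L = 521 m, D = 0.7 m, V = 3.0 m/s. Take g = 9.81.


hf = 0.022 * 521 * 3.0^2 / (0.7 * 2 * 9.81) = 7.5111 m


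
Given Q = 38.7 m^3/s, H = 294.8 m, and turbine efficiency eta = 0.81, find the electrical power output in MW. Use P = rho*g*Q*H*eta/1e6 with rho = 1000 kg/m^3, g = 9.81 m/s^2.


P = 1000 * 9.81 * 38.7 * 294.8 * 0.81 / 1e6 = 90.6551 MW


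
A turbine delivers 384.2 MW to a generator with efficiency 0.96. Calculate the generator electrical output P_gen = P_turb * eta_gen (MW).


P_gen = 384.2 * 0.96 = 368.8320 MW


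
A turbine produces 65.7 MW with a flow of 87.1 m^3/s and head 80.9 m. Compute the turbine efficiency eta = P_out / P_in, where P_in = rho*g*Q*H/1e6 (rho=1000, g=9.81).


P_in = 1000 * 9.81 * 87.1 * 80.9 / 1e6 = 69.1251 MW
eta = 65.7 / 69.1251 = 0.9505


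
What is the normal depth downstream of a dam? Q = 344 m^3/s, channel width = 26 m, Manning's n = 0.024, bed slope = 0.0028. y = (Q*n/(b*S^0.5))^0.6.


y = (344 * 0.024 / (26 * 0.0028^0.5))^0.6 = 2.9304 m


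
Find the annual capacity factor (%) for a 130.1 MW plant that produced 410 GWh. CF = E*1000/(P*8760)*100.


CF = 410 * 1000 / (130.1 * 8760) * 100 = 35.9751 %


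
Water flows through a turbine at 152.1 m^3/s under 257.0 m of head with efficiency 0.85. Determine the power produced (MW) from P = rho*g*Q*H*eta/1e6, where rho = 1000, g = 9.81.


P = 1000 * 9.81 * 152.1 * 257.0 * 0.85 / 1e6 = 325.9495 MW


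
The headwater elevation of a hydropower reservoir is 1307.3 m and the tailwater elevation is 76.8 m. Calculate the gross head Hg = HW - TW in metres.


Hg = 1307.3 - 76.8 = 1230.5000 m


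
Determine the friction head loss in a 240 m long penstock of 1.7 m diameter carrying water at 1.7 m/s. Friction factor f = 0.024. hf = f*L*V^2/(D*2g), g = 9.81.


hf = 0.024 * 240 * 1.7^2 / (1.7 * 2 * 9.81) = 0.4991 m


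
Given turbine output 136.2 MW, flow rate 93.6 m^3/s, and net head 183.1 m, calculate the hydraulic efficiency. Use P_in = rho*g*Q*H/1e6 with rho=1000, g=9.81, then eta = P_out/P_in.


P_in = 1000 * 9.81 * 93.6 * 183.1 / 1e6 = 168.1253 MW
eta = 136.2 / 168.1253 = 0.8101


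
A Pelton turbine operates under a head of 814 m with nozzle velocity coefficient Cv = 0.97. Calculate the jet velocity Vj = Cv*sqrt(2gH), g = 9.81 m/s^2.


Vj = 0.97 * sqrt(2*9.81*814) = 122.5839 m/s


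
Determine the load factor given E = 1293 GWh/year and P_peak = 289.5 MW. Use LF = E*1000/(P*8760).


LF = 1293 * 1000 / (289.5 * 8760) = 0.5099


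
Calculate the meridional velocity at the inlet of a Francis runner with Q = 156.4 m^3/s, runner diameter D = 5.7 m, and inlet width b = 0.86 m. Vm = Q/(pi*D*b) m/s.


Vm = 156.4 / (pi * 5.7 * 0.86) = 10.1558 m/s


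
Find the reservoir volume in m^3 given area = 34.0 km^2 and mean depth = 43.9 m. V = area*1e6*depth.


V = 34.0 * 1e6 * 43.9 = 1.4926e+09 m^3


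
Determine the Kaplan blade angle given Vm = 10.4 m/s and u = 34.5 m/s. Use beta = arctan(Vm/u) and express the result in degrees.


beta = arctan(10.4 / 34.5) = 16.7754 degrees


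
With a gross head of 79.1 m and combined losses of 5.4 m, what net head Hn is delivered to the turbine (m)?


Hn = 79.1 - 5.4 = 73.7000 m


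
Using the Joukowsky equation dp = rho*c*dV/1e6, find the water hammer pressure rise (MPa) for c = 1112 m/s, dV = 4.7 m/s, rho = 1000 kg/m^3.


dp = 1000 * 1112 * 4.7 / 1e6 = 5.2264 MPa


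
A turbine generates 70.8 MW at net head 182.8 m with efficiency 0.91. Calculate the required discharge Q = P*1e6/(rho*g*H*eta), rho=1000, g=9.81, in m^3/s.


Q = 70.8 * 1e6 / (1000 * 9.81 * 182.8 * 0.91) = 43.3857 m^3/s


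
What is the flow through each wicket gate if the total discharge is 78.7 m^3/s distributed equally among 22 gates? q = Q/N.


q = 78.7 / 22 = 3.5773 m^3/s


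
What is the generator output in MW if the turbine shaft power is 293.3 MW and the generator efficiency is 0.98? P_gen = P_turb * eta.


P_gen = 293.3 * 0.98 = 287.4340 MW


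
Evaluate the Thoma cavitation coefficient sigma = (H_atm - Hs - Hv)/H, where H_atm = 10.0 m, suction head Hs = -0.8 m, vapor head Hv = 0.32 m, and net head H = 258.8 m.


sigma = (10.0 - (-0.8) - 0.32) / 258.8 = 0.0405


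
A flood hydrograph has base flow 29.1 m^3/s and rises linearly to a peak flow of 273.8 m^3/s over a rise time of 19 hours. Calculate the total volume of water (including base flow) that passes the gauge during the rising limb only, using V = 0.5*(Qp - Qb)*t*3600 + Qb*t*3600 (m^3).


V = 0.5*(273.8 - 29.1)*19*3600 + 29.1*19*3600 = 1.0359e+07 m^3


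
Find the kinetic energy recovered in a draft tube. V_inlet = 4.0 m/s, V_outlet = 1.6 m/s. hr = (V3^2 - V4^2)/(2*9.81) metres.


hr = (4.0^2 - 1.6^2) / (2*9.81) = 0.6850 m


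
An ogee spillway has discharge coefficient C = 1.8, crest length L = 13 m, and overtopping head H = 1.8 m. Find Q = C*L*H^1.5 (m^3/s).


Q = 1.8 * 13 * 1.8^1.5 = 56.5099 m^3/s


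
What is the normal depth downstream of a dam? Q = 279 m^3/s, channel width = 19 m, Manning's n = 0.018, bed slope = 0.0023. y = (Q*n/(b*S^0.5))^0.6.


y = (279 * 0.018 / (19 * 0.0023^0.5))^0.6 = 2.7846 m


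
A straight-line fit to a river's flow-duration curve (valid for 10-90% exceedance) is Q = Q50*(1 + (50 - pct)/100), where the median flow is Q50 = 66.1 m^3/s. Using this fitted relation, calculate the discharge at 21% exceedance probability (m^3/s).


Q = 66.1 * (1 + (50 - 21)/100) = 85.2690 m^3/s


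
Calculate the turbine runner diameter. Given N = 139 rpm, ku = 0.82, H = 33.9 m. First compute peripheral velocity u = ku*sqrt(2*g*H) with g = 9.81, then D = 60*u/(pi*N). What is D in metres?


u = 0.82 * sqrt(2*9.81*33.9) = 21.1477 m/s
D = 60 * 21.1477 / (pi * 139) = 2.9057 m


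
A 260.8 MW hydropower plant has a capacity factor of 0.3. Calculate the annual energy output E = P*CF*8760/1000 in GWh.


E = 260.8 * 0.3 * 8760 / 1000 = 685.3824 GWh


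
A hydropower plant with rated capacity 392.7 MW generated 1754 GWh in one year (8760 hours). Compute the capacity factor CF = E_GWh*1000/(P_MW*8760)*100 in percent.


CF = 1754 * 1000 / (392.7 * 8760) * 100 = 50.9876 %


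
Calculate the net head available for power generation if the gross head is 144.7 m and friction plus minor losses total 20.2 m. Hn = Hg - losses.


Hn = 144.7 - 20.2 = 124.5000 m


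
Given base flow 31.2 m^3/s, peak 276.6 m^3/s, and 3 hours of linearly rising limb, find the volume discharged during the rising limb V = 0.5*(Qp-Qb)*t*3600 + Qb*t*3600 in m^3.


V = 0.5*(276.6 - 31.2)*3*3600 + 31.2*3*3600 = 1.6621e+06 m^3


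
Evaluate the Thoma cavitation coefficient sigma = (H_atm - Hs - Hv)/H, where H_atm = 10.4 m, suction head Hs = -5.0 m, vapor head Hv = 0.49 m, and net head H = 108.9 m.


sigma = (10.4 - (-5.0) - 0.49) / 108.9 = 0.1369


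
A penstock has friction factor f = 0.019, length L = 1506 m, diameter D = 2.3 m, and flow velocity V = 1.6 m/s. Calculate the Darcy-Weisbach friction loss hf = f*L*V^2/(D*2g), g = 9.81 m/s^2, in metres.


hf = 0.019 * 1506 * 1.6^2 / (2.3 * 2 * 9.81) = 1.6233 m


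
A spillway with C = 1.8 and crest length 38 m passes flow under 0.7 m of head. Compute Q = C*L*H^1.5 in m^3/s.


Q = 1.8 * 38 * 0.7^1.5 = 40.0593 m^3/s


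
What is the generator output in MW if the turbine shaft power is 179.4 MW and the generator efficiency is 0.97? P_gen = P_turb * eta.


P_gen = 179.4 * 0.97 = 174.0180 MW


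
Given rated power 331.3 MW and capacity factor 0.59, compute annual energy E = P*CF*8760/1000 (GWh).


E = 331.3 * 0.59 * 8760 / 1000 = 1712.2909 GWh


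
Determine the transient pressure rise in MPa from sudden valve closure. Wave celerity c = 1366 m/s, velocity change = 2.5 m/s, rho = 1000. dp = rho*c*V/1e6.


dp = 1000 * 1366 * 2.5 / 1e6 = 3.4150 MPa


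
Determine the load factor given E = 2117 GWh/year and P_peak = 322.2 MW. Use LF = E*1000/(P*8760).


LF = 2117 * 1000 / (322.2 * 8760) = 0.7501


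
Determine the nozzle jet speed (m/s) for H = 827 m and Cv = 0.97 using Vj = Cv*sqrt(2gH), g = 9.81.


Vj = 0.97 * sqrt(2*9.81*827) = 123.5589 m/s


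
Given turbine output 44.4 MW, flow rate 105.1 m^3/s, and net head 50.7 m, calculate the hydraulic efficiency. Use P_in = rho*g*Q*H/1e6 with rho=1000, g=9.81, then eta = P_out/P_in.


P_in = 1000 * 9.81 * 105.1 * 50.7 / 1e6 = 52.2733 MW
eta = 44.4 / 52.2733 = 0.8494


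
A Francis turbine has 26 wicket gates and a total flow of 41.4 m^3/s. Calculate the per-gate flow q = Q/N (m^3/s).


q = 41.4 / 26 = 1.5923 m^3/s


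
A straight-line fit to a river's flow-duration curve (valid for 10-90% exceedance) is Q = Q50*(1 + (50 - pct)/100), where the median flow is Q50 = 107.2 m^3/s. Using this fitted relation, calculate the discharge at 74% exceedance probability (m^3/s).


Q = 107.2 * (1 + (50 - 74)/100) = 81.4720 m^3/s


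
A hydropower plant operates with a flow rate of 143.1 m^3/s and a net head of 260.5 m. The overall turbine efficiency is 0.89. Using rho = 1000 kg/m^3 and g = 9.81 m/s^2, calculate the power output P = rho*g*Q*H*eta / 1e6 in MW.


P = 1000 * 9.81 * 143.1 * 260.5 * 0.89 / 1e6 = 325.4666 MW


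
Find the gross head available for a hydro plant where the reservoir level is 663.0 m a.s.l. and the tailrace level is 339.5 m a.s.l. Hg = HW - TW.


Hg = 663.0 - 339.5 = 323.5000 m


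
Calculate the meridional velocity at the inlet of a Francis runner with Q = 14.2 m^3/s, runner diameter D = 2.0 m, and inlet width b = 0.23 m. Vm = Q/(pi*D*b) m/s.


Vm = 14.2 / (pi * 2.0 * 0.23) = 9.8261 m/s


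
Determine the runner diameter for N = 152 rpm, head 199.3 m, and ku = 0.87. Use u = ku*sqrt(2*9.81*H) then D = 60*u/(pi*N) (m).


u = 0.87 * sqrt(2*9.81*199.3) = 54.4029 m/s
D = 60 * 54.4029 / (pi * 152) = 6.8357 m


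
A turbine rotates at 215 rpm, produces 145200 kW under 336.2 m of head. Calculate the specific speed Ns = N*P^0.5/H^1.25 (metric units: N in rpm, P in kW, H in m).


Ns = 215 * 145200^0.5 / 336.2^1.25 = 56.9082


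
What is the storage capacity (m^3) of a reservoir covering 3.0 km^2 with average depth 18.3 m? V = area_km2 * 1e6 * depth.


V = 3.0 * 1e6 * 18.3 = 5.4900e+07 m^3


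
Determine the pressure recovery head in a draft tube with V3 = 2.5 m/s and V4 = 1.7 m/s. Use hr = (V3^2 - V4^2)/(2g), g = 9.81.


hr = (2.5^2 - 1.7^2) / (2*9.81) = 0.1713 m


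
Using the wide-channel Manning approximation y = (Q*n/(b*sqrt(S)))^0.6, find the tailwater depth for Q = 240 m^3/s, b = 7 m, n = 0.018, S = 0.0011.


y = (240 * 0.018 / (7 * 0.0011^0.5))^0.6 = 5.7785 m


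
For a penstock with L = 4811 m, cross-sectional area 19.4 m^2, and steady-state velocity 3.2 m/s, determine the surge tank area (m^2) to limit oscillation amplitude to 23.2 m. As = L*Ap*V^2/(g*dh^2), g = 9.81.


As = 4811 * 19.4 * 3.2^2 / (9.81 * 23.2^2) = 181.0056 m^2


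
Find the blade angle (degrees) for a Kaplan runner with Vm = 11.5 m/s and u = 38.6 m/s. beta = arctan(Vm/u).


beta = arctan(11.5 / 38.6) = 16.5902 degrees


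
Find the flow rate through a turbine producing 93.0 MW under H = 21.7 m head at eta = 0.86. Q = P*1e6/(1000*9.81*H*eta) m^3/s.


Q = 93.0 * 1e6 / (1000 * 9.81 * 21.7 * 0.86) = 507.9907 m^3/s


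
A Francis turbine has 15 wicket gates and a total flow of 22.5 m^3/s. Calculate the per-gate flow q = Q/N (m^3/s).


q = 22.5 / 15 = 1.5000 m^3/s


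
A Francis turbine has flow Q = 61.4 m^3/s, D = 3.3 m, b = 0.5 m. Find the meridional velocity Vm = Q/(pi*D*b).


Vm = 61.4 / (pi * 3.3 * 0.5) = 11.8450 m/s


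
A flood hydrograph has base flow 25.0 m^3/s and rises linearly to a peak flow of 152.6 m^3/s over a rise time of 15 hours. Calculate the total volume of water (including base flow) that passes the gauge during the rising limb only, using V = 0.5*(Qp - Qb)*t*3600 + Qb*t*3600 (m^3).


V = 0.5*(152.6 - 25.0)*15*3600 + 25.0*15*3600 = 4.7952e+06 m^3


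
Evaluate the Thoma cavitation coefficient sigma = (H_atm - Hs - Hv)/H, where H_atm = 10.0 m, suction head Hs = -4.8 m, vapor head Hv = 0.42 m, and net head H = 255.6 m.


sigma = (10.0 - (-4.8) - 0.42) / 255.6 = 0.0563


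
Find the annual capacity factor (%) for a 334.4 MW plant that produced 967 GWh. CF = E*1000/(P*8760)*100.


CF = 967 * 1000 / (334.4 * 8760) * 100 = 33.0108 %


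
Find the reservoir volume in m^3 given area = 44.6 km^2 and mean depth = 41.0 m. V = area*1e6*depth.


V = 44.6 * 1e6 * 41.0 = 1.8286e+09 m^3


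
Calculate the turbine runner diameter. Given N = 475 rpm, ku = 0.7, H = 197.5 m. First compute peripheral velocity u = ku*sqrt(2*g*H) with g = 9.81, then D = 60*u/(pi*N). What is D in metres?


u = 0.7 * sqrt(2*9.81*197.5) = 43.5744 m/s
D = 60 * 43.5744 / (pi * 475) = 1.7520 m


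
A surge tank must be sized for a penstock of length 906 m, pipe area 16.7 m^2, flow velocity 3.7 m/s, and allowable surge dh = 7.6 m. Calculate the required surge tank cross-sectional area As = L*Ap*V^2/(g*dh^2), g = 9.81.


As = 906 * 16.7 * 3.7^2 / (9.81 * 7.6^2) = 365.5543 m^2


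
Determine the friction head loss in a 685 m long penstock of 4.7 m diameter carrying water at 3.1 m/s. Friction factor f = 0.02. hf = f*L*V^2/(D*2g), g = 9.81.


hf = 0.02 * 685 * 3.1^2 / (4.7 * 2 * 9.81) = 1.4277 m


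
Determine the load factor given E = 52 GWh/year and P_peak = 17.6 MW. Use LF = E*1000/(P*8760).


LF = 52 * 1000 / (17.6 * 8760) = 0.3373


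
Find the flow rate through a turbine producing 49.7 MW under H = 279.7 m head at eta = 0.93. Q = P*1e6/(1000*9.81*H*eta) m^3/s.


Q = 49.7 * 1e6 / (1000 * 9.81 * 279.7 * 0.93) = 19.4765 m^3/s


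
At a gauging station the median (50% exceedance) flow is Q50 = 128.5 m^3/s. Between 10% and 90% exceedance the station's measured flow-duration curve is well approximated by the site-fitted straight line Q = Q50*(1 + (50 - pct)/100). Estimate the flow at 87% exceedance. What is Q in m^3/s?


Q = 128.5 * (1 + (50 - 87)/100) = 80.9550 m^3/s


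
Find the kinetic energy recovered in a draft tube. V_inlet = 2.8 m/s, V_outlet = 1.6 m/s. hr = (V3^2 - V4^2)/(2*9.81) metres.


hr = (2.8^2 - 1.6^2) / (2*9.81) = 0.2691 m


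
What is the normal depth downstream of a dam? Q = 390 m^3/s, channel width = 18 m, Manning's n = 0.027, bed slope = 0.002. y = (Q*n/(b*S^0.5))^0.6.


y = (390 * 0.027 / (18 * 0.002^0.5))^0.6 = 4.6772 m


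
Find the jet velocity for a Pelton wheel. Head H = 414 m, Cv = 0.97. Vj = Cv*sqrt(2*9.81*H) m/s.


Vj = 0.97 * sqrt(2*9.81*414) = 87.4221 m/s


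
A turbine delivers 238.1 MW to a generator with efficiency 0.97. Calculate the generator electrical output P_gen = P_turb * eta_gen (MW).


P_gen = 238.1 * 0.97 = 230.9570 MW


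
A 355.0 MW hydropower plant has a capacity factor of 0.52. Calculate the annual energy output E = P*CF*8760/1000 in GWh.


E = 355.0 * 0.52 * 8760 / 1000 = 1617.0960 GWh


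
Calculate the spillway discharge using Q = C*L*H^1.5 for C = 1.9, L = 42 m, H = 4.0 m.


Q = 1.9 * 42 * 4.0^1.5 = 638.4000 m^3/s


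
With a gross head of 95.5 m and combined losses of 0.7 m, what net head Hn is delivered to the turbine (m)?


Hn = 95.5 - 0.7 = 94.8000 m


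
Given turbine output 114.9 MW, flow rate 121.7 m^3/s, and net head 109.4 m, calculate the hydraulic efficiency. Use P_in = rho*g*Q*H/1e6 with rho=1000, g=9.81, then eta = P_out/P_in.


P_in = 1000 * 9.81 * 121.7 * 109.4 / 1e6 = 130.6101 MW
eta = 114.9 / 130.6101 = 0.8797


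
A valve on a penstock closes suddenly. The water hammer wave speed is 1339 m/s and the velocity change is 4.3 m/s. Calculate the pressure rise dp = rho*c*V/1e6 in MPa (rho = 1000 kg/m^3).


dp = 1000 * 1339 * 4.3 / 1e6 = 5.7577 MPa


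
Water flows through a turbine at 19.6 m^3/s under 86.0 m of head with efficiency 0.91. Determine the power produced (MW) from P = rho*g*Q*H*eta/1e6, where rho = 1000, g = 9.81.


P = 1000 * 9.81 * 19.6 * 86.0 * 0.91 / 1e6 = 15.0475 MW


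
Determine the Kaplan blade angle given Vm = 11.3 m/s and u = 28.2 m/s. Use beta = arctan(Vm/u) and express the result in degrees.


beta = arctan(11.3 / 28.2) = 21.8364 degrees


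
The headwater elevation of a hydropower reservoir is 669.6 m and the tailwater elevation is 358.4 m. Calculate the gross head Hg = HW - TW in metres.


Hg = 669.6 - 358.4 = 311.2000 m


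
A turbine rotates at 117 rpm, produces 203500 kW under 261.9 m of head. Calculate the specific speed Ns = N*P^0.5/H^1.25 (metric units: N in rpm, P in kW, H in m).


Ns = 117 * 203500^0.5 / 261.9^1.25 = 50.0955


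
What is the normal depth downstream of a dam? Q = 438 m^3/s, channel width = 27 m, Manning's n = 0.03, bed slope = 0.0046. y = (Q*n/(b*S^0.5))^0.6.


y = (438 * 0.03 / (27 * 0.0046^0.5))^0.6 = 3.2622 m


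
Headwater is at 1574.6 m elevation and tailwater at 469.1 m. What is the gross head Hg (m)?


Hg = 1574.6 - 469.1 = 1105.5000 m


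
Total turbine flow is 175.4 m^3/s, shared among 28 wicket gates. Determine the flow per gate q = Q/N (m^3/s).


q = 175.4 / 28 = 6.2643 m^3/s


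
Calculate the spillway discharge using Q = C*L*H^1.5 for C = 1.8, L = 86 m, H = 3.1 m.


Q = 1.8 * 86 * 3.1^1.5 = 844.9159 m^3/s


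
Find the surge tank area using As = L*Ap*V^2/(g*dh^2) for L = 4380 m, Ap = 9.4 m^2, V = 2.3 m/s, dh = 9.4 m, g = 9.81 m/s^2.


As = 4380 * 9.4 * 2.3^2 / (9.81 * 9.4^2) = 251.2655 m^2


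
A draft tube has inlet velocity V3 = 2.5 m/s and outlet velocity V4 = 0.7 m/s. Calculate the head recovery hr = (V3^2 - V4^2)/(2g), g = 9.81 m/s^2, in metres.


hr = (2.5^2 - 0.7^2) / (2*9.81) = 0.2936 m


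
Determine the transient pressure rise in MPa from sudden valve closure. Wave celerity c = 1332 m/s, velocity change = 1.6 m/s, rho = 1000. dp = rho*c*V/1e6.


dp = 1000 * 1332 * 1.6 / 1e6 = 2.1312 MPa


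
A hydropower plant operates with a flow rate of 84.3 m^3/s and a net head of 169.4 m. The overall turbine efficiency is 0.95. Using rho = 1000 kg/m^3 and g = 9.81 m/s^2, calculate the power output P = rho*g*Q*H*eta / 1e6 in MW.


P = 1000 * 9.81 * 84.3 * 169.4 * 0.95 / 1e6 = 133.0864 MW


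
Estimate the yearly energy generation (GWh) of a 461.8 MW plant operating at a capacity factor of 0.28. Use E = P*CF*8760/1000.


E = 461.8 * 0.28 * 8760 / 1000 = 1132.7030 GWh


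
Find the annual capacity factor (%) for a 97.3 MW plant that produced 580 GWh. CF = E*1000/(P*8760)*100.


CF = 580 * 1000 / (97.3 * 8760) * 100 = 68.0473 %


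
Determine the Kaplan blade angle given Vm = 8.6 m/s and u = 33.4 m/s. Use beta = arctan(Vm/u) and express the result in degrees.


beta = arctan(8.6 / 33.4) = 14.4392 degrees


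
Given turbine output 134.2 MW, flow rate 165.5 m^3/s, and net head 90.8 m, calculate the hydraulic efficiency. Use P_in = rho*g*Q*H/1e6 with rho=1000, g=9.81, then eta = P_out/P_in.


P_in = 1000 * 9.81 * 165.5 * 90.8 / 1e6 = 147.4188 MW
eta = 134.2 / 147.4188 = 0.9103


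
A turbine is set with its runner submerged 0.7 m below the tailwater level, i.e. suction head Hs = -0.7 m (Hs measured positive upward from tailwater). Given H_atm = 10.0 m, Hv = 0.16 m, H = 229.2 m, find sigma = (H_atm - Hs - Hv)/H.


sigma = (10.0 - (-0.7) - 0.16) / 229.2 = 0.0460


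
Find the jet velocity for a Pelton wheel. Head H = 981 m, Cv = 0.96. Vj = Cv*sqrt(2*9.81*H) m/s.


Vj = 0.96 * sqrt(2*9.81*981) = 133.1850 m/s


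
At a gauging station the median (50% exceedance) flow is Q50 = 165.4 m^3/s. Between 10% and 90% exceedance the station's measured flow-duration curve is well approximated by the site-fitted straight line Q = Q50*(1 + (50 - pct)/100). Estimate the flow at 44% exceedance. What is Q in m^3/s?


Q = 165.4 * (1 + (50 - 44)/100) = 175.3240 m^3/s


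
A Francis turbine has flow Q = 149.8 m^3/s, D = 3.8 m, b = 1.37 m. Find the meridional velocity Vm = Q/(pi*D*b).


Vm = 149.8 / (pi * 3.8 * 1.37) = 9.1592 m/s


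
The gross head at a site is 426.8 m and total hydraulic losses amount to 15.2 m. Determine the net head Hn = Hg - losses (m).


Hn = 426.8 - 15.2 = 411.6000 m


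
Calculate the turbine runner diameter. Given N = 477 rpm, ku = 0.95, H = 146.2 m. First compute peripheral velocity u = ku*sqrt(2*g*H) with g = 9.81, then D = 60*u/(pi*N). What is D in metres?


u = 0.95 * sqrt(2*9.81*146.2) = 50.8800 m/s
D = 60 * 50.8800 / (pi * 477) = 2.0372 m


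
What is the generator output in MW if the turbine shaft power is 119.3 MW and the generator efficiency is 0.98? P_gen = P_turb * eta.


P_gen = 119.3 * 0.98 = 116.9140 MW


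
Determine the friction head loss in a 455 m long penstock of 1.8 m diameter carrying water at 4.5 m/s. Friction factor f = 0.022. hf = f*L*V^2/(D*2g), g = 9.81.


hf = 0.022 * 455 * 4.5^2 / (1.8 * 2 * 9.81) = 5.7397 m


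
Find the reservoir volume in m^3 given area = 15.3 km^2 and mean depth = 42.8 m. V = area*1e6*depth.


V = 15.3 * 1e6 * 42.8 = 6.5484e+08 m^3


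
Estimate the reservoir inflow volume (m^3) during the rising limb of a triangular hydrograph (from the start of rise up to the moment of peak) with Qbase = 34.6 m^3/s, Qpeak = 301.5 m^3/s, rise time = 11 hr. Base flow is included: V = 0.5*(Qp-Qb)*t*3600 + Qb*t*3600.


V = 0.5*(301.5 - 34.6)*11*3600 + 34.6*11*3600 = 6.6548e+06 m^3


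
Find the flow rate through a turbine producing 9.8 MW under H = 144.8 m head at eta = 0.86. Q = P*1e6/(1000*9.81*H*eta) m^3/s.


Q = 9.8 * 1e6 / (1000 * 9.81 * 144.8 * 0.86) = 8.0221 m^3/s


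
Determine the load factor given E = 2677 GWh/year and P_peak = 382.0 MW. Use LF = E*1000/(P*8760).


LF = 2677 * 1000 / (382.0 * 8760) = 0.8000


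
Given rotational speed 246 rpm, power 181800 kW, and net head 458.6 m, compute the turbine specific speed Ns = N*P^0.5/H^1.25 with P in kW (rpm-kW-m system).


Ns = 246 * 181800^0.5 / 458.6^1.25 = 49.4242


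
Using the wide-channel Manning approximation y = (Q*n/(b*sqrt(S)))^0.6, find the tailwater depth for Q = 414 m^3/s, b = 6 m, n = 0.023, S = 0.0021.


y = (414 * 0.023 / (6 * 0.0021^0.5))^0.6 = 8.3884 m


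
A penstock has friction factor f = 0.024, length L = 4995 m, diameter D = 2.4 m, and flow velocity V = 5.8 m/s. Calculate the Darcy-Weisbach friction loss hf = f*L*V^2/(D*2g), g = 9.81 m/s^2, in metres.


hf = 0.024 * 4995 * 5.8^2 / (2.4 * 2 * 9.81) = 85.6431 m


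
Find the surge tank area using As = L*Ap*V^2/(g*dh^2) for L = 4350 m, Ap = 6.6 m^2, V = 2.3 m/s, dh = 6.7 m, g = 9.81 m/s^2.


As = 4350 * 6.6 * 2.3^2 / (9.81 * 6.7^2) = 344.8818 m^2


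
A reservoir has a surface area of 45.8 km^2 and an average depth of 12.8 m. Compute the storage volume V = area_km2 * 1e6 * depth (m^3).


V = 45.8 * 1e6 * 12.8 = 5.8624e+08 m^3


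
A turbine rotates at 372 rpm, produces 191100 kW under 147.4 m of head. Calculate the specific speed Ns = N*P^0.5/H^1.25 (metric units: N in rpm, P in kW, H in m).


Ns = 372 * 191100^0.5 / 147.4^1.25 = 316.6295


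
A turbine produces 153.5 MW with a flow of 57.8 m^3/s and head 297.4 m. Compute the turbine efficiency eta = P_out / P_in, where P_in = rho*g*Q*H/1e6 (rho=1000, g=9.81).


P_in = 1000 * 9.81 * 57.8 * 297.4 / 1e6 = 168.6312 MW
eta = 153.5 / 168.6312 = 0.9103


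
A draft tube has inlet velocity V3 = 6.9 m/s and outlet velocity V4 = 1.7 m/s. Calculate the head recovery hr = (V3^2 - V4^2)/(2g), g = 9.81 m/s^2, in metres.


hr = (6.9^2 - 1.7^2) / (2*9.81) = 2.2793 m


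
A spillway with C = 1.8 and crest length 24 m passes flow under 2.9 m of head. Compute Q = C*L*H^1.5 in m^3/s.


Q = 1.8 * 24 * 2.9^1.5 = 213.3442 m^3/s


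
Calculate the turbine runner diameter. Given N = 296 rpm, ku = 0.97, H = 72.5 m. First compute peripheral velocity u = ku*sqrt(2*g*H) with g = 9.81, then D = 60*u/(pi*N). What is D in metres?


u = 0.97 * sqrt(2*9.81*72.5) = 36.5839 m/s
D = 60 * 36.5839 / (pi * 296) = 2.3605 m


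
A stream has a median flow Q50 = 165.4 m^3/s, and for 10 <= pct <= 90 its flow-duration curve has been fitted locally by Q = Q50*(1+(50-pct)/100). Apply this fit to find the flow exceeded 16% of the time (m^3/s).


Q = 165.4 * (1 + (50 - 16)/100) = 221.6360 m^3/s


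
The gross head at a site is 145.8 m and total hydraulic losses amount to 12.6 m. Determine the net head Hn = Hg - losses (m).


Hn = 145.8 - 12.6 = 133.2000 m


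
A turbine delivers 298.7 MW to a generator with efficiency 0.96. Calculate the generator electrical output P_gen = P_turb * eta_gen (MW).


P_gen = 298.7 * 0.96 = 286.7520 MW


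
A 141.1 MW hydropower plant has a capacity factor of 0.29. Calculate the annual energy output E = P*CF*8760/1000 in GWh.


E = 141.1 * 0.29 * 8760 / 1000 = 358.4504 GWh


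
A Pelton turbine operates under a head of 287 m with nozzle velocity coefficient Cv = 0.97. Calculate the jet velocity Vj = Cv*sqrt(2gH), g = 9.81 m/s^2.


Vj = 0.97 * sqrt(2*9.81*287) = 72.7884 m/s


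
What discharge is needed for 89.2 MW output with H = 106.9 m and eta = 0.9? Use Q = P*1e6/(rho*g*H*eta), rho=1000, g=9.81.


Q = 89.2 * 1e6 / (1000 * 9.81 * 106.9 * 0.9) = 94.5095 m^3/s


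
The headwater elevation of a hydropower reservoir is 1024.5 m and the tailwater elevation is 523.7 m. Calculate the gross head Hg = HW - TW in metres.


Hg = 1024.5 - 523.7 = 500.8000 m


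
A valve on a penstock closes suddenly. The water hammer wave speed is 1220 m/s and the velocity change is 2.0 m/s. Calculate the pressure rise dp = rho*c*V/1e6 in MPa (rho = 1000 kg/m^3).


dp = 1000 * 1220 * 2.0 / 1e6 = 2.4400 MPa


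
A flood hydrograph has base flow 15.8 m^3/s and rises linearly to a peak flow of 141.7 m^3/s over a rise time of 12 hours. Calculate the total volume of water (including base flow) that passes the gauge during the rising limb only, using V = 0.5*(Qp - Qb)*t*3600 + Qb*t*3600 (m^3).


V = 0.5*(141.7 - 15.8)*12*3600 + 15.8*12*3600 = 3.4020e+06 m^3


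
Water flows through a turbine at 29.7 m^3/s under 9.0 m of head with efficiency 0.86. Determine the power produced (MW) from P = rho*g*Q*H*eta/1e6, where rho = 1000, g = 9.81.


P = 1000 * 9.81 * 29.7 * 9.0 * 0.86 / 1e6 = 2.2551 MW


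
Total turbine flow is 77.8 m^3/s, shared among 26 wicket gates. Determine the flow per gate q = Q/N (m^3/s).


q = 77.8 / 26 = 2.9923 m^3/s


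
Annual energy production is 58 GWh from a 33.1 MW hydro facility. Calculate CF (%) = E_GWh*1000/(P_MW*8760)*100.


CF = 58 * 1000 / (33.1 * 8760) * 100 = 20.0030 %


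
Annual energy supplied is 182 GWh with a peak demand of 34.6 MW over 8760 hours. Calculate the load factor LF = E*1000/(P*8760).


LF = 182 * 1000 / (34.6 * 8760) = 0.6005


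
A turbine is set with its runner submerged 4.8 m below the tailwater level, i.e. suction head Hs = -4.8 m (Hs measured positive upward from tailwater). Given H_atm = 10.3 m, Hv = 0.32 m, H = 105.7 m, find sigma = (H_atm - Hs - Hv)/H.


sigma = (10.3 - (-4.8) - 0.32) / 105.7 = 0.1398


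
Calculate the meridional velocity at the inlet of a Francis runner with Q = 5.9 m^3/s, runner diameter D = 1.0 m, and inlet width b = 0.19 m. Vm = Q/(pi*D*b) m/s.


Vm = 5.9 / (pi * 1.0 * 0.19) = 9.8844 m/s


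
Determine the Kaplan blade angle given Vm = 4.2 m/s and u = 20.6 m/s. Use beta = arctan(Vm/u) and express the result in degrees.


beta = arctan(4.2 / 20.6) = 11.5237 degrees


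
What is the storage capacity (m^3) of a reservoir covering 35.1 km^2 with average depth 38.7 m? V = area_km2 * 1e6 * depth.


V = 35.1 * 1e6 * 38.7 = 1.3584e+09 m^3


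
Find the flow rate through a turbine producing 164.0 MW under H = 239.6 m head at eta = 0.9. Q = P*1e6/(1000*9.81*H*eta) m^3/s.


Q = 164.0 * 1e6 / (1000 * 9.81 * 239.6 * 0.9) = 77.5257 m^3/s


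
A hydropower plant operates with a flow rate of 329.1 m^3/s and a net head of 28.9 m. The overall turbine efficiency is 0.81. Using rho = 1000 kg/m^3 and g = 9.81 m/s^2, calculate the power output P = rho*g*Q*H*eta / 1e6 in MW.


P = 1000 * 9.81 * 329.1 * 28.9 * 0.81 / 1e6 = 75.5753 MW


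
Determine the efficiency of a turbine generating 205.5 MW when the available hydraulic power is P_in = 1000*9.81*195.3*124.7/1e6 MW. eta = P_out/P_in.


P_in = 1000 * 9.81 * 195.3 * 124.7 / 1e6 = 238.9119 MW
eta = 205.5 / 238.9119 = 0.8601


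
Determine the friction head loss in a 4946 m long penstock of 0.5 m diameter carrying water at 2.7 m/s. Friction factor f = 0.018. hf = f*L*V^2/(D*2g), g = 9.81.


hf = 0.018 * 4946 * 2.7^2 / (0.5 * 2 * 9.81) = 66.1584 m


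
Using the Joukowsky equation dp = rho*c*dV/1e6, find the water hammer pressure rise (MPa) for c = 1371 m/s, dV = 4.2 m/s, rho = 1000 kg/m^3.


dp = 1000 * 1371 * 4.2 / 1e6 = 5.7582 MPa


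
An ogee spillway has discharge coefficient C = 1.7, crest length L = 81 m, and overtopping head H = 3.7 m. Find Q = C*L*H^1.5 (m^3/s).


Q = 1.7 * 81 * 3.7^1.5 = 980.0236 m^3/s


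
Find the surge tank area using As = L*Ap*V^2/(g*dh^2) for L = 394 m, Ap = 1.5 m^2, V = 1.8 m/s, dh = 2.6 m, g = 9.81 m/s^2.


As = 394 * 1.5 * 1.8^2 / (9.81 * 2.6^2) = 28.8747 m^2


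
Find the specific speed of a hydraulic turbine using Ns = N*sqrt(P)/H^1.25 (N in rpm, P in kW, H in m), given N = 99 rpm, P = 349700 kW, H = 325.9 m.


Ns = 99 * 349700^0.5 / 325.9^1.25 = 42.2793


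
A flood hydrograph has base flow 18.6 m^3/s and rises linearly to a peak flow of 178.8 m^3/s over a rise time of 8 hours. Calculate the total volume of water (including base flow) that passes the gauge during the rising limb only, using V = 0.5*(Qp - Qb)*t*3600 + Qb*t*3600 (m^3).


V = 0.5*(178.8 - 18.6)*8*3600 + 18.6*8*3600 = 2.8426e+06 m^3


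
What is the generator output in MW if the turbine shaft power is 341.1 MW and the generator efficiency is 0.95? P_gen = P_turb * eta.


P_gen = 341.1 * 0.95 = 324.0450 MW


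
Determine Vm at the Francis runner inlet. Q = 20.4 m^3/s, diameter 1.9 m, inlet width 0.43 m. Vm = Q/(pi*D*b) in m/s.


Vm = 20.4 / (pi * 1.9 * 0.43) = 7.9480 m/s


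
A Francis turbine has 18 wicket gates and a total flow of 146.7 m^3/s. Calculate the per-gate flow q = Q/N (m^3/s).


q = 146.7 / 18 = 8.1500 m^3/s


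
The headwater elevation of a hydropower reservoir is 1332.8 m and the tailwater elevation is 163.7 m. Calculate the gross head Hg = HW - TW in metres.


Hg = 1332.8 - 163.7 = 1169.1000 m


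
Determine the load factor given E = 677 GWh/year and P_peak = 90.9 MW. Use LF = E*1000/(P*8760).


LF = 677 * 1000 / (90.9 * 8760) = 0.8502


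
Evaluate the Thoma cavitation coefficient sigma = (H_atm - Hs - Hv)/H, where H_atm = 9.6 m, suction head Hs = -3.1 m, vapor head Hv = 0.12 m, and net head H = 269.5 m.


sigma = (9.6 - (-3.1) - 0.12) / 269.5 = 0.0467


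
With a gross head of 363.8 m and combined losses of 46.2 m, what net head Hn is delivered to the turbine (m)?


Hn = 363.8 - 46.2 = 317.6000 m


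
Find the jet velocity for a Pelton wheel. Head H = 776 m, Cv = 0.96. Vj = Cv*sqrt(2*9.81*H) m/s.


Vj = 0.96 * sqrt(2*9.81*776) = 118.4545 m/s


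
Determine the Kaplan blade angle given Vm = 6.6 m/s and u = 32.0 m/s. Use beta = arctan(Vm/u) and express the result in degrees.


beta = arctan(6.6 / 32.0) = 11.6538 degrees


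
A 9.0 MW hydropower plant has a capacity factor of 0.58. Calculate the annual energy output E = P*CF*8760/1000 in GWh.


E = 9.0 * 0.58 * 8760 / 1000 = 45.7272 GWh


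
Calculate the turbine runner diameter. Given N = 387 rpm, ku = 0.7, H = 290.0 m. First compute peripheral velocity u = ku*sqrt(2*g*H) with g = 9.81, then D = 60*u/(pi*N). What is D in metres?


u = 0.7 * sqrt(2*9.81*290.0) = 52.8015 m/s
D = 60 * 52.8015 / (pi * 387) = 2.6058 m


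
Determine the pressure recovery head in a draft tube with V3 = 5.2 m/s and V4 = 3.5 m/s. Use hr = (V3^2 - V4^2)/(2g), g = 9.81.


hr = (5.2^2 - 3.5^2) / (2*9.81) = 0.7538 m


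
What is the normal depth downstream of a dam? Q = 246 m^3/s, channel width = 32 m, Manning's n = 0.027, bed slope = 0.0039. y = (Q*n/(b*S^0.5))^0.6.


y = (246 * 0.027 / (32 * 0.0039^0.5))^0.6 = 2.0557 m


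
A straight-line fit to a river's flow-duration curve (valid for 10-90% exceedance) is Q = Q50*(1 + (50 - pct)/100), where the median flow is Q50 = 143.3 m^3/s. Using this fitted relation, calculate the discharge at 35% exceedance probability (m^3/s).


Q = 143.3 * (1 + (50 - 35)/100) = 164.7950 m^3/s


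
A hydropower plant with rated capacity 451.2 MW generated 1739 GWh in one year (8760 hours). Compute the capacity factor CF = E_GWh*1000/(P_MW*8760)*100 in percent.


CF = 1739 * 1000 / (451.2 * 8760) * 100 = 43.9973 %


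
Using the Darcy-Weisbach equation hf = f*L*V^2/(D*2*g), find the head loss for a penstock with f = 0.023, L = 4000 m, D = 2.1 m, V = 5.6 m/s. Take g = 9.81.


hf = 0.023 * 4000 * 5.6^2 / (2.1 * 2 * 9.81) = 70.0238 m


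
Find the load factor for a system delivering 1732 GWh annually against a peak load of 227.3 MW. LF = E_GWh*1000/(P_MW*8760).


LF = 1732 * 1000 / (227.3 * 8760) = 0.8698


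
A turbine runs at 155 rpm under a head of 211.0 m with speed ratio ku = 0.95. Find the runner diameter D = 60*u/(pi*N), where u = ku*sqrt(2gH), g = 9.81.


u = 0.95 * sqrt(2*9.81*211.0) = 61.1244 m/s
D = 60 * 61.1244 / (pi * 155) = 7.5315 m


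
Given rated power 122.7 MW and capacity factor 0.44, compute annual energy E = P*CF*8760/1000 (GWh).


E = 122.7 * 0.44 * 8760 / 1000 = 472.9349 GWh


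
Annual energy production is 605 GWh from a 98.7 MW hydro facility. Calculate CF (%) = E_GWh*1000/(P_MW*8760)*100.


CF = 605 * 1000 / (98.7 * 8760) * 100 = 69.9736 %


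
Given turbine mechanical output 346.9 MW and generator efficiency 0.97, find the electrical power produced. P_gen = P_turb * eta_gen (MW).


P_gen = 346.9 * 0.97 = 336.4930 MW


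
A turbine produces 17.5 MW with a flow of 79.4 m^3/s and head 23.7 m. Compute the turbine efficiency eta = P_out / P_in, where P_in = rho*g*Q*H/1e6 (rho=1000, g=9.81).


P_in = 1000 * 9.81 * 79.4 * 23.7 / 1e6 = 18.4603 MW
eta = 17.5 / 18.4603 = 0.9480


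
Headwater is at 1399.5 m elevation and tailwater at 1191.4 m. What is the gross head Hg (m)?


Hg = 1399.5 - 1191.4 = 208.1000 m


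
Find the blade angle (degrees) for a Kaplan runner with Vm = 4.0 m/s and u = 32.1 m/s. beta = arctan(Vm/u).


beta = arctan(4.0 / 32.1) = 7.1030 degrees


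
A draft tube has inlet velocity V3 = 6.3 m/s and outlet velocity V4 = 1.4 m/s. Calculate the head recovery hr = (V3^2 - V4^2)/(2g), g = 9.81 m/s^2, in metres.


hr = (6.3^2 - 1.4^2) / (2*9.81) = 1.9230 m


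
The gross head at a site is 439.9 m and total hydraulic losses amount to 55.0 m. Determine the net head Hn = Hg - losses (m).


Hn = 439.9 - 55.0 = 384.9000 m


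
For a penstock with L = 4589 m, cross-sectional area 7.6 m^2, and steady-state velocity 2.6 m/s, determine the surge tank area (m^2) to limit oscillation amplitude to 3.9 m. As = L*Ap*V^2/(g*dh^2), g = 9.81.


As = 4589 * 7.6 * 2.6^2 / (9.81 * 3.9^2) = 1580.0838 m^2


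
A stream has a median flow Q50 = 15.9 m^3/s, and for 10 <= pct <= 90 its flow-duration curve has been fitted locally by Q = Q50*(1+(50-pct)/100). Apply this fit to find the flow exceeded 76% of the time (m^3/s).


Q = 15.9 * (1 + (50 - 76)/100) = 11.7660 m^3/s


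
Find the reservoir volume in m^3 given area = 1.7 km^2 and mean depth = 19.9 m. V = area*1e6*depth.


V = 1.7 * 1e6 * 19.9 = 3.3830e+07 m^3


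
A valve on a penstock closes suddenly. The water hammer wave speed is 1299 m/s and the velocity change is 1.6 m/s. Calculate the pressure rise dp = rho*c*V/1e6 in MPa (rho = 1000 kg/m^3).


dp = 1000 * 1299 * 1.6 / 1e6 = 2.0784 MPa


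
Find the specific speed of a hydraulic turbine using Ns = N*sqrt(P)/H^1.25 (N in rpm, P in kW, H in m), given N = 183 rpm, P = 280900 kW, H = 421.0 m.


Ns = 183 * 280900^0.5 / 421.0^1.25 = 50.8598


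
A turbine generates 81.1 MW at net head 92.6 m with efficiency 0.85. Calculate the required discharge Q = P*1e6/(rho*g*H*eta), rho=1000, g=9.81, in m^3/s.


Q = 81.1 * 1e6 / (1000 * 9.81 * 92.6 * 0.85) = 105.0321 m^3/s


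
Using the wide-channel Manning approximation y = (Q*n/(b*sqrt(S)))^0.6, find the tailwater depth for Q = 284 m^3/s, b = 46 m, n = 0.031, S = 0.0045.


y = (284 * 0.031 / (46 * 0.0045^0.5))^0.6 = 1.8758 m


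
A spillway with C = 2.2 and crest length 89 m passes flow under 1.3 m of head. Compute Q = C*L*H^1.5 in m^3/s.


Q = 2.2 * 89 * 1.3^1.5 = 290.2203 m^3/s


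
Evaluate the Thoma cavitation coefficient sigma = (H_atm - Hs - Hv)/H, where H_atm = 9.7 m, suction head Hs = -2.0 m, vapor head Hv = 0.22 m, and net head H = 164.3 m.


sigma = (9.7 - (-2.0) - 0.22) / 164.3 = 0.0699


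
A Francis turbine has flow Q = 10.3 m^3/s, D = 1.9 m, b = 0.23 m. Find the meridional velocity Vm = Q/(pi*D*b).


Vm = 10.3 / (pi * 1.9 * 0.23) = 7.5025 m/s


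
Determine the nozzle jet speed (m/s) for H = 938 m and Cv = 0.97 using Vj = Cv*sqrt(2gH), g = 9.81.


Vj = 0.97 * sqrt(2*9.81*938) = 131.5899 m/s


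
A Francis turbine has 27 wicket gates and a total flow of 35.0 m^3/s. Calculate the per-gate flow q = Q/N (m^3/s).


q = 35.0 / 27 = 1.2963 m^3/s


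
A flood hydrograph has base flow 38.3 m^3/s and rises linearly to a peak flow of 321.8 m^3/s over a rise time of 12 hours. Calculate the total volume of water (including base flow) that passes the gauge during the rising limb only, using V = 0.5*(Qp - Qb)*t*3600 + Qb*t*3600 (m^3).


V = 0.5*(321.8 - 38.3)*12*3600 + 38.3*12*3600 = 7.7782e+06 m^3


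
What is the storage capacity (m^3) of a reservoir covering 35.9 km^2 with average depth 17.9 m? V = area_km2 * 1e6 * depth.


V = 35.9 * 1e6 * 17.9 = 6.4261e+08 m^3


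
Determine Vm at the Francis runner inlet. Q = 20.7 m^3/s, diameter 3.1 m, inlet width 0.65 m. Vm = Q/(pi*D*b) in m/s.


Vm = 20.7 / (pi * 3.1 * 0.65) = 3.2700 m/s


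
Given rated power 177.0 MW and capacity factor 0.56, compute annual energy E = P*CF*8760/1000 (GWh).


E = 177.0 * 0.56 * 8760 / 1000 = 868.2912 GWh


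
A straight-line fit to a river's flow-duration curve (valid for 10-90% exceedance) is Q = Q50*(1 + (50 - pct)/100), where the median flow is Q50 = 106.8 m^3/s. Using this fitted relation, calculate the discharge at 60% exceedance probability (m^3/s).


Q = 106.8 * (1 + (50 - 60)/100) = 96.1200 m^3/s


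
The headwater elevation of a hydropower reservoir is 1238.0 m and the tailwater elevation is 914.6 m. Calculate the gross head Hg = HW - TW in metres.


Hg = 1238.0 - 914.6 = 323.4000 m
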